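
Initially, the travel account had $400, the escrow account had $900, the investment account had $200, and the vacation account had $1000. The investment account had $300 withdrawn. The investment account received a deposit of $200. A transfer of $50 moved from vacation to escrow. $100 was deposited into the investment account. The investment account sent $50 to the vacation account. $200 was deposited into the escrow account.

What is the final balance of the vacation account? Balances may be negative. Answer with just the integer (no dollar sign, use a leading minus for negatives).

Tracking account balances step by step:
Start: travel=400, escrow=900, investment=200, vacation=1000
Event 1 (withdraw 300 from investment): investment: 200 - 300 = -100. Balances: travel=400, escrow=900, investment=-100, vacation=1000
Event 2 (deposit 200 to investment): investment: -100 + 200 = 100. Balances: travel=400, escrow=900, investment=100, vacation=1000
Event 3 (transfer 50 vacation -> escrow): vacation: 1000 - 50 = 950, escrow: 900 + 50 = 950. Balances: travel=400, escrow=950, investment=100, vacation=950
Event 4 (deposit 100 to investment): investment: 100 + 100 = 200. Balances: travel=400, escrow=950, investment=200, vacation=950
Event 5 (transfer 50 investment -> vacation): investment: 200 - 50 = 150, vacation: 950 + 50 = 1000. Balances: travel=400, escrow=950, investment=150, vacation=1000
Event 6 (deposit 200 to escrow): escrow: 950 + 200 = 1150. Balances: travel=400, escrow=1150, investment=150, vacation=1000

Final balance of vacation: 1000

Answer: 1000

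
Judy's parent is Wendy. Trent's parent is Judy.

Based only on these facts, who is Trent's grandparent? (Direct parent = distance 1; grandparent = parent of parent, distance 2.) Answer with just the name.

Reconstructing the parent chain from the given facts:
  Wendy -> Judy -> Trent
(each arrow means 'parent of the next')
Positions in the chain (0 = top):
  position of Wendy: 0
  position of Judy: 1
  position of Trent: 2

Trent is at position 2; the grandparent is 2 steps up the chain, i.e. position 0: Wendy.

Answer: Wendy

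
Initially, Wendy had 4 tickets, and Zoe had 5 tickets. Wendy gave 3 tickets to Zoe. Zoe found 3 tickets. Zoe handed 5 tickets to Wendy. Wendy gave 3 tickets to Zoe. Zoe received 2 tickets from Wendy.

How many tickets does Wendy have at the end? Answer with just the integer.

Answer: 1

Derivation:
Tracking counts step by step:
Start: Wendy=4, Zoe=5
Event 1 (Wendy -> Zoe, 3): Wendy: 4 -> 1, Zoe: 5 -> 8. State: Wendy=1, Zoe=8
Event 2 (Zoe +3): Zoe: 8 -> 11. State: Wendy=1, Zoe=11
Event 3 (Zoe -> Wendy, 5): Zoe: 11 -> 6, Wendy: 1 -> 6. State: Wendy=6, Zoe=6
Event 4 (Wendy -> Zoe, 3): Wendy: 6 -> 3, Zoe: 6 -> 9. State: Wendy=3, Zoe=9
Event 5 (Wendy -> Zoe, 2): Wendy: 3 -> 1, Zoe: 9 -> 11. State: Wendy=1, Zoe=11

Wendy's final count: 1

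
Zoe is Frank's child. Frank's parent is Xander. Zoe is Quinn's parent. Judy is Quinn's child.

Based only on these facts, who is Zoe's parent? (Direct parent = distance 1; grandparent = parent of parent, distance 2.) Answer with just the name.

Reconstructing the parent chain from the given facts:
  Xander -> Frank -> Zoe -> Quinn -> Judy
(each arrow means 'parent of the next')
Positions in the chain (0 = top):
  position of Xander: 0
  position of Frank: 1
  position of Zoe: 2
  position of Quinn: 3
  position of Judy: 4

Zoe is at position 2; the parent is 1 step up the chain, i.e. position 1: Frank.

Answer: Frank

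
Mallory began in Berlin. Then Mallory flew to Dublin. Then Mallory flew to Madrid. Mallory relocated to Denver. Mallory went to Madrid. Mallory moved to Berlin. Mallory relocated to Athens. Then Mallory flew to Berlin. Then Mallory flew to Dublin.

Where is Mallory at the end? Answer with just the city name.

Answer: Dublin

Derivation:
Tracking Mallory's location:
Start: Mallory is in Berlin.
After move 1: Berlin -> Dublin. Mallory is in Dublin.
After move 2: Dublin -> Madrid. Mallory is in Madrid.
After move 3: Madrid -> Denver. Mallory is in Denver.
After move 4: Denver -> Madrid. Mallory is in Madrid.
After move 5: Madrid -> Berlin. Mallory is in Berlin.
After move 6: Berlin -> Athens. Mallory is in Athens.
After move 7: Athens -> Berlin. Mallory is in Berlin.
After move 8: Berlin -> Dublin. Mallory is in Dublin.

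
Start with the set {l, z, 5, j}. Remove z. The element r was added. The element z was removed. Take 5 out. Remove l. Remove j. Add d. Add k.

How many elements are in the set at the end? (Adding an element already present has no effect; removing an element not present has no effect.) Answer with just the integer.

Answer: 3

Derivation:
Tracking the set through each operation:
Start: {5, j, l, z}
Event 1 (remove z): removed. Set: {5, j, l}
Event 2 (add r): added. Set: {5, j, l, r}
Event 3 (remove z): not present, no change. Set: {5, j, l, r}
Event 4 (remove 5): removed. Set: {j, l, r}
Event 5 (remove l): removed. Set: {j, r}
Event 6 (remove j): removed. Set: {r}
Event 7 (add d): added. Set: {d, r}
Event 8 (add k): added. Set: {d, k, r}

Final set: {d, k, r} (size 3)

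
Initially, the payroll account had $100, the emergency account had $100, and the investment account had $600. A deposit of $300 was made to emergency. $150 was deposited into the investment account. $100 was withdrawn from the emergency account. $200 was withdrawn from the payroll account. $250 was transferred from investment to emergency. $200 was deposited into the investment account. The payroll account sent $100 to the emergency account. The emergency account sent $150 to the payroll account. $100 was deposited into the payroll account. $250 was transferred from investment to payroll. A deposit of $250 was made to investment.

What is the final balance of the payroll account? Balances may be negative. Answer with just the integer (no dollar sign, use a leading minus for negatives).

Answer: 300

Derivation:
Tracking account balances step by step:
Start: payroll=100, emergency=100, investment=600
Event 1 (deposit 300 to emergency): emergency: 100 + 300 = 400. Balances: payroll=100, emergency=400, investment=600
Event 2 (deposit 150 to investment): investment: 600 + 150 = 750. Balances: payroll=100, emergency=400, investment=750
Event 3 (withdraw 100 from emergency): emergency: 400 - 100 = 300. Balances: payroll=100, emergency=300, investment=750
Event 4 (withdraw 200 from payroll): payroll: 100 - 200 = -100. Balances: payroll=-100, emergency=300, investment=750
Event 5 (transfer 250 investment -> emergency): investment: 750 - 250 = 500, emergency: 300 + 250 = 550. Balances: payroll=-100, emergency=550, investment=500
Event 6 (deposit 200 to investment): investment: 500 + 200 = 700. Balances: payroll=-100, emergency=550, investment=700
Event 7 (transfer 100 payroll -> emergency): payroll: -100 - 100 = -200, emergency: 550 + 100 = 650. Balances: payroll=-200, emergency=650, investment=700
Event 8 (transfer 150 emergency -> payroll): emergency: 650 - 150 = 500, payroll: -200 + 150 = -50. Balances: payroll=-50, emergency=500, investment=700
Event 9 (deposit 100 to payroll): payroll: -50 + 100 = 50. Balances: payroll=50, emergency=500, investment=700
Event 10 (transfer 250 investment -> payroll): investment: 700 - 250 = 450, payroll: 50 + 250 = 300. Balances: payroll=300, emergency=500, investment=450
Event 11 (deposit 250 to investment): investment: 450 + 250 = 700. Balances: payroll=300, emergency=500, investment=700

Final balance of payroll: 300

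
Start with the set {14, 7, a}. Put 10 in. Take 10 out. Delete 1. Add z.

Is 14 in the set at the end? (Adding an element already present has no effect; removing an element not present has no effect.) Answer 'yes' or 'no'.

Tracking the set through each operation:
Start: {14, 7, a}
Event 1 (add 10): added. Set: {10, 14, 7, a}
Event 2 (remove 10): removed. Set: {14, 7, a}
Event 3 (remove 1): not present, no change. Set: {14, 7, a}
Event 4 (add z): added. Set: {14, 7, a, z}

Final set: {14, 7, a, z} (size 4)
14 is in the final set.

Answer: yes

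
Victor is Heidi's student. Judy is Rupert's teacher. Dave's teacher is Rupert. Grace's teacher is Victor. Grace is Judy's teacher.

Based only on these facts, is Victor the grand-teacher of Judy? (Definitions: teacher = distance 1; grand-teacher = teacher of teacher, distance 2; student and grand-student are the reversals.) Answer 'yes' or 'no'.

Reconstructing the teacher chain from the given facts:
  Heidi -> Victor -> Grace -> Judy -> Rupert -> Dave
(each arrow means 'teacher of the next')
Positions in the chain (0 = top):
  position of Heidi: 0
  position of Victor: 1
  position of Grace: 2
  position of Judy: 3
  position of Rupert: 4
  position of Dave: 5

Victor is at position 1, Judy is at position 3; signed distance (j - i) = 2.
'grand-teacher' requires j - i = 2. Actual distance is 2, so the relation HOLDS.

Answer: yes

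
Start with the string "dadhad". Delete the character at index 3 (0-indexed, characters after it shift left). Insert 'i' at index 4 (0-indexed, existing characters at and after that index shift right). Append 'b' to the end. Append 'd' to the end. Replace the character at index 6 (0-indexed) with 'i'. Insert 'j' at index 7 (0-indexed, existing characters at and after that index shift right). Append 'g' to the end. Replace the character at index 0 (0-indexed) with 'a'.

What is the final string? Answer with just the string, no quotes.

Applying each edit step by step:
Start: "dadhad"
Op 1 (delete idx 3 = 'h'): "dadhad" -> "dadad"
Op 2 (insert 'i' at idx 4): "dadad" -> "dadaid"
Op 3 (append 'b'): "dadaid" -> "dadaidb"
Op 4 (append 'd'): "dadaidb" -> "dadaidbd"
Op 5 (replace idx 6: 'b' -> 'i'): "dadaidbd" -> "dadaidid"
Op 6 (insert 'j' at idx 7): "dadaidid" -> "dadaidijd"
Op 7 (append 'g'): "dadaidijd" -> "dadaidijdg"
Op 8 (replace idx 0: 'd' -> 'a'): "dadaidijdg" -> "aadaidijdg"

Answer: aadaidijdg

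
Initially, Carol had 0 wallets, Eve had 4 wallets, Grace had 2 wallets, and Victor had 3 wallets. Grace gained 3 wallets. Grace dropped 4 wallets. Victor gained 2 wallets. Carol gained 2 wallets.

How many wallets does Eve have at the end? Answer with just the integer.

Answer: 4

Derivation:
Tracking counts step by step:
Start: Carol=0, Eve=4, Grace=2, Victor=3
Event 1 (Grace +3): Grace: 2 -> 5. State: Carol=0, Eve=4, Grace=5, Victor=3
Event 2 (Grace -4): Grace: 5 -> 1. State: Carol=0, Eve=4, Grace=1, Victor=3
Event 3 (Victor +2): Victor: 3 -> 5. State: Carol=0, Eve=4, Grace=1, Victor=5
Event 4 (Carol +2): Carol: 0 -> 2. State: Carol=2, Eve=4, Grace=1, Victor=5

Eve's final count: 4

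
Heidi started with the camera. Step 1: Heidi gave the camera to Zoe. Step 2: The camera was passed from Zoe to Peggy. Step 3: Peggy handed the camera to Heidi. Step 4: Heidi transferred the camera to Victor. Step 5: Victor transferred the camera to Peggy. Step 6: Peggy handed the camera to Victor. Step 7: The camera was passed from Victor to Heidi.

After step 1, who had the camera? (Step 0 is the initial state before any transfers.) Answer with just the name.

Tracking the camera holder through step 1:
After step 0 (start): Heidi
After step 1: Zoe

At step 1, the holder is Zoe.

Answer: Zoe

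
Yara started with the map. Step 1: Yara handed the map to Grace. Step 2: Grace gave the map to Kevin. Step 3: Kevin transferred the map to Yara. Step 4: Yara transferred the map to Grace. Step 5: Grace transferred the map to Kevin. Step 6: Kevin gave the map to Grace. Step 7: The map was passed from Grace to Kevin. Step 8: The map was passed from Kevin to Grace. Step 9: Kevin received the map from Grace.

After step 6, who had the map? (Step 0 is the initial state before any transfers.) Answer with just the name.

Answer: Grace

Derivation:
Tracking the map holder through step 6:
After step 0 (start): Yara
After step 1: Grace
After step 2: Kevin
After step 3: Yara
After step 4: Grace
After step 5: Kevin
After step 6: Grace

At step 6, the holder is Grace.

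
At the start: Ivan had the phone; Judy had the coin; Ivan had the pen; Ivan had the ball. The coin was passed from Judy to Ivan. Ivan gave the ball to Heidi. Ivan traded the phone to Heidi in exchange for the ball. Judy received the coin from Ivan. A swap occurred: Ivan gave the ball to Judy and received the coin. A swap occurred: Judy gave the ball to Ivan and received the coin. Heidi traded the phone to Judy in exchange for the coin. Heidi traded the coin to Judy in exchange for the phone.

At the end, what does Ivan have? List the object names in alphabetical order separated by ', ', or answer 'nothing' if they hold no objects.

Answer: ball, pen

Derivation:
Tracking all object holders:
Start: phone:Ivan, coin:Judy, pen:Ivan, ball:Ivan
Event 1 (give coin: Judy -> Ivan). State: phone:Ivan, coin:Ivan, pen:Ivan, ball:Ivan
Event 2 (give ball: Ivan -> Heidi). State: phone:Ivan, coin:Ivan, pen:Ivan, ball:Heidi
Event 3 (swap phone<->ball: now phone:Heidi, ball:Ivan). State: phone:Heidi, coin:Ivan, pen:Ivan, ball:Ivan
Event 4 (give coin: Ivan -> Judy). State: phone:Heidi, coin:Judy, pen:Ivan, ball:Ivan
Event 5 (swap ball<->coin: now ball:Judy, coin:Ivan). State: phone:Heidi, coin:Ivan, pen:Ivan, ball:Judy
Event 6 (swap ball<->coin: now ball:Ivan, coin:Judy). State: phone:Heidi, coin:Judy, pen:Ivan, ball:Ivan
Event 7 (swap phone<->coin: now phone:Judy, coin:Heidi). State: phone:Judy, coin:Heidi, pen:Ivan, ball:Ivan
Event 8 (swap coin<->phone: now coin:Judy, phone:Heidi). State: phone:Heidi, coin:Judy, pen:Ivan, ball:Ivan

Final state: phone:Heidi, coin:Judy, pen:Ivan, ball:Ivan
Ivan holds: ball, pen.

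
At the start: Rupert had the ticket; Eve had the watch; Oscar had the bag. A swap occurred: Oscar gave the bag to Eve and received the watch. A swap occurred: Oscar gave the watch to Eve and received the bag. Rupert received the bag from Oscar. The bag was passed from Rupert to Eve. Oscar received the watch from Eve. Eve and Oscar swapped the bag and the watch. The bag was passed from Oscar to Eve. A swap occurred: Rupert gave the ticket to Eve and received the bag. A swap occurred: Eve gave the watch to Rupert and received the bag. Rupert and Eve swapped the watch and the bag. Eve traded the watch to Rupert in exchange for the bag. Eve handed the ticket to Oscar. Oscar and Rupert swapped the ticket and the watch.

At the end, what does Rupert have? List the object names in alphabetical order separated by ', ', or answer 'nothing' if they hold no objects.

Tracking all object holders:
Start: ticket:Rupert, watch:Eve, bag:Oscar
Event 1 (swap bag<->watch: now bag:Eve, watch:Oscar). State: ticket:Rupert, watch:Oscar, bag:Eve
Event 2 (swap watch<->bag: now watch:Eve, bag:Oscar). State: ticket:Rupert, watch:Eve, bag:Oscar
Event 3 (give bag: Oscar -> Rupert). State: ticket:Rupert, watch:Eve, bag:Rupert
Event 4 (give bag: Rupert -> Eve). State: ticket:Rupert, watch:Eve, bag:Eve
Event 5 (give watch: Eve -> Oscar). State: ticket:Rupert, watch:Oscar, bag:Eve
Event 6 (swap bag<->watch: now bag:Oscar, watch:Eve). State: ticket:Rupert, watch:Eve, bag:Oscar
Event 7 (give bag: Oscar -> Eve). State: ticket:Rupert, watch:Eve, bag:Eve
Event 8 (swap ticket<->bag: now ticket:Eve, bag:Rupert). State: ticket:Eve, watch:Eve, bag:Rupert
Event 9 (swap watch<->bag: now watch:Rupert, bag:Eve). State: ticket:Eve, watch:Rupert, bag:Eve
Event 10 (swap watch<->bag: now watch:Eve, bag:Rupert). State: ticket:Eve, watch:Eve, bag:Rupert
Event 11 (swap watch<->bag: now watch:Rupert, bag:Eve). State: ticket:Eve, watch:Rupert, bag:Eve
Event 12 (give ticket: Eve -> Oscar). State: ticket:Oscar, watch:Rupert, bag:Eve
Event 13 (swap ticket<->watch: now ticket:Rupert, watch:Oscar). State: ticket:Rupert, watch:Oscar, bag:Eve

Final state: ticket:Rupert, watch:Oscar, bag:Eve
Rupert holds: ticket.

Answer: ticket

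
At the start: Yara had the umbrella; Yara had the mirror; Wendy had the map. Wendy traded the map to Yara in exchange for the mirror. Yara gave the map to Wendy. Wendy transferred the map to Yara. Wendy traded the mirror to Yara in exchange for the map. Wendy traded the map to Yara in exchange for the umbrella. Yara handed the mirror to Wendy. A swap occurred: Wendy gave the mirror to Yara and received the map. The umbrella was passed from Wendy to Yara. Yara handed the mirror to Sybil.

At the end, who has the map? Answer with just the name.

Answer: Wendy

Derivation:
Tracking all object holders:
Start: umbrella:Yara, mirror:Yara, map:Wendy
Event 1 (swap map<->mirror: now map:Yara, mirror:Wendy). State: umbrella:Yara, mirror:Wendy, map:Yara
Event 2 (give map: Yara -> Wendy). State: umbrella:Yara, mirror:Wendy, map:Wendy
Event 3 (give map: Wendy -> Yara). State: umbrella:Yara, mirror:Wendy, map:Yara
Event 4 (swap mirror<->map: now mirror:Yara, map:Wendy). State: umbrella:Yara, mirror:Yara, map:Wendy
Event 5 (swap map<->umbrella: now map:Yara, umbrella:Wendy). State: umbrella:Wendy, mirror:Yara, map:Yara
Event 6 (give mirror: Yara -> Wendy). State: umbrella:Wendy, mirror:Wendy, map:Yara
Event 7 (swap mirror<->map: now mirror:Yara, map:Wendy). State: umbrella:Wendy, mirror:Yara, map:Wendy
Event 8 (give umbrella: Wendy -> Yara). State: umbrella:Yara, mirror:Yara, map:Wendy
Event 9 (give mirror: Yara -> Sybil). State: umbrella:Yara, mirror:Sybil, map:Wendy

Final state: umbrella:Yara, mirror:Sybil, map:Wendy
The map is held by Wendy.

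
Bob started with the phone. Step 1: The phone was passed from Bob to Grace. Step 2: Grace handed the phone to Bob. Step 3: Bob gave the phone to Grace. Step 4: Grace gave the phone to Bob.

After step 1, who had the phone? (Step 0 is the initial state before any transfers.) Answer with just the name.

Answer: Grace

Derivation:
Tracking the phone holder through step 1:
After step 0 (start): Bob
After step 1: Grace

At step 1, the holder is Grace.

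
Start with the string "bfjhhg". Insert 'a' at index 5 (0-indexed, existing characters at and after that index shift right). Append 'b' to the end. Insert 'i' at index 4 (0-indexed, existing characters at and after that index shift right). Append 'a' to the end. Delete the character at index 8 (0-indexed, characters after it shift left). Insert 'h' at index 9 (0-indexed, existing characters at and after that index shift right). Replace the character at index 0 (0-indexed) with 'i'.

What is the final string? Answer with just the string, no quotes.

Answer: ifjhihagah

Derivation:
Applying each edit step by step:
Start: "bfjhhg"
Op 1 (insert 'a' at idx 5): "bfjhhg" -> "bfjhhag"
Op 2 (append 'b'): "bfjhhag" -> "bfjhhagb"
Op 3 (insert 'i' at idx 4): "bfjhhagb" -> "bfjhihagb"
Op 4 (append 'a'): "bfjhihagb" -> "bfjhihagba"
Op 5 (delete idx 8 = 'b'): "bfjhihagba" -> "bfjhihaga"
Op 6 (insert 'h' at idx 9): "bfjhihaga" -> "bfjhihagah"
Op 7 (replace idx 0: 'b' -> 'i'): "bfjhihagah" -> "ifjhihagah"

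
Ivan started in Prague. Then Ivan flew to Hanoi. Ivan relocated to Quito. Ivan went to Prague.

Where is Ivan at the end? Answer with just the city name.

Tracking Ivan's location:
Start: Ivan is in Prague.
After move 1: Prague -> Hanoi. Ivan is in Hanoi.
After move 2: Hanoi -> Quito. Ivan is in Quito.
After move 3: Quito -> Prague. Ivan is in Prague.

Answer: Prague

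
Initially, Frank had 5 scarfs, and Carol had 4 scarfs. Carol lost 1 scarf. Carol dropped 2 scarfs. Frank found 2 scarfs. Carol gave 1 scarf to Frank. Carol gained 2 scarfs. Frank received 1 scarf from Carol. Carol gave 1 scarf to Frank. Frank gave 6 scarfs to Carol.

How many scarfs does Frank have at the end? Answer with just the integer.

Answer: 4

Derivation:
Tracking counts step by step:
Start: Frank=5, Carol=4
Event 1 (Carol -1): Carol: 4 -> 3. State: Frank=5, Carol=3
Event 2 (Carol -2): Carol: 3 -> 1. State: Frank=5, Carol=1
Event 3 (Frank +2): Frank: 5 -> 7. State: Frank=7, Carol=1
Event 4 (Carol -> Frank, 1): Carol: 1 -> 0, Frank: 7 -> 8. State: Frank=8, Carol=0
Event 5 (Carol +2): Carol: 0 -> 2. State: Frank=8, Carol=2
Event 6 (Carol -> Frank, 1): Carol: 2 -> 1, Frank: 8 -> 9. State: Frank=9, Carol=1
Event 7 (Carol -> Frank, 1): Carol: 1 -> 0, Frank: 9 -> 10. State: Frank=10, Carol=0
Event 8 (Frank -> Carol, 6): Frank: 10 -> 4, Carol: 0 -> 6. State: Frank=4, Carol=6

Frank's final count: 4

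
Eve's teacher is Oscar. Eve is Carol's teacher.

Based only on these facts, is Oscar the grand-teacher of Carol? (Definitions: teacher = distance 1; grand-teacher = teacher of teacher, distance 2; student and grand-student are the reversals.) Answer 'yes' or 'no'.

Reconstructing the teacher chain from the given facts:
  Oscar -> Eve -> Carol
(each arrow means 'teacher of the next')
Positions in the chain (0 = top):
  position of Oscar: 0
  position of Eve: 1
  position of Carol: 2

Oscar is at position 0, Carol is at position 2; signed distance (j - i) = 2.
'grand-teacher' requires j - i = 2. Actual distance is 2, so the relation HOLDS.

Answer: yes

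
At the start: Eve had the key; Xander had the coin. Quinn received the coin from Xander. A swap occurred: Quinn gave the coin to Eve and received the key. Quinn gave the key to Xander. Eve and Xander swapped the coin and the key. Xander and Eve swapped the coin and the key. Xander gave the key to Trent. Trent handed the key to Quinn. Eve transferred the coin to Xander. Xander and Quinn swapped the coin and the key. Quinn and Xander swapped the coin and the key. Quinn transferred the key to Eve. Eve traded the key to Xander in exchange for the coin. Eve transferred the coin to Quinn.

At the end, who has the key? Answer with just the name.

Tracking all object holders:
Start: key:Eve, coin:Xander
Event 1 (give coin: Xander -> Quinn). State: key:Eve, coin:Quinn
Event 2 (swap coin<->key: now coin:Eve, key:Quinn). State: key:Quinn, coin:Eve
Event 3 (give key: Quinn -> Xander). State: key:Xander, coin:Eve
Event 4 (swap coin<->key: now coin:Xander, key:Eve). State: key:Eve, coin:Xander
Event 5 (swap coin<->key: now coin:Eve, key:Xander). State: key:Xander, coin:Eve
Event 6 (give key: Xander -> Trent). State: key:Trent, coin:Eve
Event 7 (give key: Trent -> Quinn). State: key:Quinn, coin:Eve
Event 8 (give coin: Eve -> Xander). State: key:Quinn, coin:Xander
Event 9 (swap coin<->key: now coin:Quinn, key:Xander). State: key:Xander, coin:Quinn
Event 10 (swap coin<->key: now coin:Xander, key:Quinn). State: key:Quinn, coin:Xander
Event 11 (give key: Quinn -> Eve). State: key:Eve, coin:Xander
Event 12 (swap key<->coin: now key:Xander, coin:Eve). State: key:Xander, coin:Eve
Event 13 (give coin: Eve -> Quinn). State: key:Xander, coin:Quinn

Final state: key:Xander, coin:Quinn
The key is held by Xander.

Answer: Xander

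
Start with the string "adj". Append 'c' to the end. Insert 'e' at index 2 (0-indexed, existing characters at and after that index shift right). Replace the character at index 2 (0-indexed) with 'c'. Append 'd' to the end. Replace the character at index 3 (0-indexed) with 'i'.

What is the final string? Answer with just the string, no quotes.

Applying each edit step by step:
Start: "adj"
Op 1 (append 'c'): "adj" -> "adjc"
Op 2 (insert 'e' at idx 2): "adjc" -> "adejc"
Op 3 (replace idx 2: 'e' -> 'c'): "adejc" -> "adcjc"
Op 4 (append 'd'): "adcjc" -> "adcjcd"
Op 5 (replace idx 3: 'j' -> 'i'): "adcjcd" -> "adcicd"

Answer: adcicd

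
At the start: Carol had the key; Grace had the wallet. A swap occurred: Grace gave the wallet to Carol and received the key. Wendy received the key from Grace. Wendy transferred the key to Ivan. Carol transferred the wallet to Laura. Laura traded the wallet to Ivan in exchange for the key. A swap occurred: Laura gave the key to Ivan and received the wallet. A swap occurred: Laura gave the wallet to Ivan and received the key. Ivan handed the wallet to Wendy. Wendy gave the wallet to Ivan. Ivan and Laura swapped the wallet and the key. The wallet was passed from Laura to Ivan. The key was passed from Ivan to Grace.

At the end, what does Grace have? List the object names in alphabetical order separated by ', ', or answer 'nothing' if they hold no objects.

Tracking all object holders:
Start: key:Carol, wallet:Grace
Event 1 (swap wallet<->key: now wallet:Carol, key:Grace). State: key:Grace, wallet:Carol
Event 2 (give key: Grace -> Wendy). State: key:Wendy, wallet:Carol
Event 3 (give key: Wendy -> Ivan). State: key:Ivan, wallet:Carol
Event 4 (give wallet: Carol -> Laura). State: key:Ivan, wallet:Laura
Event 5 (swap wallet<->key: now wallet:Ivan, key:Laura). State: key:Laura, wallet:Ivan
Event 6 (swap key<->wallet: now key:Ivan, wallet:Laura). State: key:Ivan, wallet:Laura
Event 7 (swap wallet<->key: now wallet:Ivan, key:Laura). State: key:Laura, wallet:Ivan
Event 8 (give wallet: Ivan -> Wendy). State: key:Laura, wallet:Wendy
Event 9 (give wallet: Wendy -> Ivan). State: key:Laura, wallet:Ivan
Event 10 (swap wallet<->key: now wallet:Laura, key:Ivan). State: key:Ivan, wallet:Laura
Event 11 (give wallet: Laura -> Ivan). State: key:Ivan, wallet:Ivan
Event 12 (give key: Ivan -> Grace). State: key:Grace, wallet:Ivan

Final state: key:Grace, wallet:Ivan
Grace holds: key.

Answer: key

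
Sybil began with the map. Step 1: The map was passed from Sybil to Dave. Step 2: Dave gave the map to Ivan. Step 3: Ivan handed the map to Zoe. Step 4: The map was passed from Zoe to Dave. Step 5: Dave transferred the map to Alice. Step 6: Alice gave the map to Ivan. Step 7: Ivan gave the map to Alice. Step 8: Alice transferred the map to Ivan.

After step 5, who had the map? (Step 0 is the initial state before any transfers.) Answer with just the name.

Tracking the map holder through step 5:
After step 0 (start): Sybil
After step 1: Dave
After step 2: Ivan
After step 3: Zoe
After step 4: Dave
After step 5: Alice

At step 5, the holder is Alice.

Answer: Alice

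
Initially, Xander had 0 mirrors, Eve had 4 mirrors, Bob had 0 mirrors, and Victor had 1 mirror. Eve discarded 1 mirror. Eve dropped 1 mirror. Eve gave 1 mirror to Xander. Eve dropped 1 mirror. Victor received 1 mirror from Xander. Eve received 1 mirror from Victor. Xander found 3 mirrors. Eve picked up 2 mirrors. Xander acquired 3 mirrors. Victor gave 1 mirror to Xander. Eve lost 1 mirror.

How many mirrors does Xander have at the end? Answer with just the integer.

Tracking counts step by step:
Start: Xander=0, Eve=4, Bob=0, Victor=1
Event 1 (Eve -1): Eve: 4 -> 3. State: Xander=0, Eve=3, Bob=0, Victor=1
Event 2 (Eve -1): Eve: 3 -> 2. State: Xander=0, Eve=2, Bob=0, Victor=1
Event 3 (Eve -> Xander, 1): Eve: 2 -> 1, Xander: 0 -> 1. State: Xander=1, Eve=1, Bob=0, Victor=1
Event 4 (Eve -1): Eve: 1 -> 0. State: Xander=1, Eve=0, Bob=0, Victor=1
Event 5 (Xander -> Victor, 1): Xander: 1 -> 0, Victor: 1 -> 2. State: Xander=0, Eve=0, Bob=0, Victor=2
Event 6 (Victor -> Eve, 1): Victor: 2 -> 1, Eve: 0 -> 1. State: Xander=0, Eve=1, Bob=0, Victor=1
Event 7 (Xander +3): Xander: 0 -> 3. State: Xander=3, Eve=1, Bob=0, Victor=1
Event 8 (Eve +2): Eve: 1 -> 3. State: Xander=3, Eve=3, Bob=0, Victor=1
Event 9 (Xander +3): Xander: 3 -> 6. State: Xander=6, Eve=3, Bob=0, Victor=1
Event 10 (Victor -> Xander, 1): Victor: 1 -> 0, Xander: 6 -> 7. State: Xander=7, Eve=3, Bob=0, Victor=0
Event 11 (Eve -1): Eve: 3 -> 2. State: Xander=7, Eve=2, Bob=0, Victor=0

Xander's final count: 7

Answer: 7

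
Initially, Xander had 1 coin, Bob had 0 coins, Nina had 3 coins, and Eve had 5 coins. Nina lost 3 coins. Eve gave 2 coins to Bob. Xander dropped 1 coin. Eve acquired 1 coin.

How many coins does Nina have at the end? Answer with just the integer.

Answer: 0

Derivation:
Tracking counts step by step:
Start: Xander=1, Bob=0, Nina=3, Eve=5
Event 1 (Nina -3): Nina: 3 -> 0. State: Xander=1, Bob=0, Nina=0, Eve=5
Event 2 (Eve -> Bob, 2): Eve: 5 -> 3, Bob: 0 -> 2. State: Xander=1, Bob=2, Nina=0, Eve=3
Event 3 (Xander -1): Xander: 1 -> 0. State: Xander=0, Bob=2, Nina=0, Eve=3
Event 4 (Eve +1): Eve: 3 -> 4. State: Xander=0, Bob=2, Nina=0, Eve=4

Nina's final count: 0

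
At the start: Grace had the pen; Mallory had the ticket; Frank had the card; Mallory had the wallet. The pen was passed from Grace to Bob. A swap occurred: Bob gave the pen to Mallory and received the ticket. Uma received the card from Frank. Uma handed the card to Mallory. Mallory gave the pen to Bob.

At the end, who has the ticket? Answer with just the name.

Tracking all object holders:
Start: pen:Grace, ticket:Mallory, card:Frank, wallet:Mallory
Event 1 (give pen: Grace -> Bob). State: pen:Bob, ticket:Mallory, card:Frank, wallet:Mallory
Event 2 (swap pen<->ticket: now pen:Mallory, ticket:Bob). State: pen:Mallory, ticket:Bob, card:Frank, wallet:Mallory
Event 3 (give card: Frank -> Uma). State: pen:Mallory, ticket:Bob, card:Uma, wallet:Mallory
Event 4 (give card: Uma -> Mallory). State: pen:Mallory, ticket:Bob, card:Mallory, wallet:Mallory
Event 5 (give pen: Mallory -> Bob). State: pen:Bob, ticket:Bob, card:Mallory, wallet:Mallory

Final state: pen:Bob, ticket:Bob, card:Mallory, wallet:Mallory
The ticket is held by Bob.

Answer: Bob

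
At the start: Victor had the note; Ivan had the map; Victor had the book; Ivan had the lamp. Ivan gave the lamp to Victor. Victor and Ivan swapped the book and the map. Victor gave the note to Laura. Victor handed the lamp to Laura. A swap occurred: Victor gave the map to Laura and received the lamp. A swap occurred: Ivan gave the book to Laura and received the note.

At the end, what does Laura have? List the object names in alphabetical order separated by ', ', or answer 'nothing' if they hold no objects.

Tracking all object holders:
Start: note:Victor, map:Ivan, book:Victor, lamp:Ivan
Event 1 (give lamp: Ivan -> Victor). State: note:Victor, map:Ivan, book:Victor, lamp:Victor
Event 2 (swap book<->map: now book:Ivan, map:Victor). State: note:Victor, map:Victor, book:Ivan, lamp:Victor
Event 3 (give note: Victor -> Laura). State: note:Laura, map:Victor, book:Ivan, lamp:Victor
Event 4 (give lamp: Victor -> Laura). State: note:Laura, map:Victor, book:Ivan, lamp:Laura
Event 5 (swap map<->lamp: now map:Laura, lamp:Victor). State: note:Laura, map:Laura, book:Ivan, lamp:Victor
Event 6 (swap book<->note: now book:Laura, note:Ivan). State: note:Ivan, map:Laura, book:Laura, lamp:Victor

Final state: note:Ivan, map:Laura, book:Laura, lamp:Victor
Laura holds: book, map.

Answer: book, map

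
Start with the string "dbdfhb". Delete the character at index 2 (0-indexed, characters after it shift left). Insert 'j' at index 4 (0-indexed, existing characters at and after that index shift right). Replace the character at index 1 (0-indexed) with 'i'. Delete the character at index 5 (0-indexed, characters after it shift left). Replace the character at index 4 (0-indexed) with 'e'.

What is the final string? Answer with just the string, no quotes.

Applying each edit step by step:
Start: "dbdfhb"
Op 1 (delete idx 2 = 'd'): "dbdfhb" -> "dbfhb"
Op 2 (insert 'j' at idx 4): "dbfhb" -> "dbfhjb"
Op 3 (replace idx 1: 'b' -> 'i'): "dbfhjb" -> "difhjb"
Op 4 (delete idx 5 = 'b'): "difhjb" -> "difhj"
Op 5 (replace idx 4: 'j' -> 'e'): "difhj" -> "difhe"

Answer: difhe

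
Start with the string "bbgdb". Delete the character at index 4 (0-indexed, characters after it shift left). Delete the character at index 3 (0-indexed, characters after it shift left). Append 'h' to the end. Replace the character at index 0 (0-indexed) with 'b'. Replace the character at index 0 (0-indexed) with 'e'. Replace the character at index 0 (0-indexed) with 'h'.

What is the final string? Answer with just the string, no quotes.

Answer: hbgh

Derivation:
Applying each edit step by step:
Start: "bbgdb"
Op 1 (delete idx 4 = 'b'): "bbgdb" -> "bbgd"
Op 2 (delete idx 3 = 'd'): "bbgd" -> "bbg"
Op 3 (append 'h'): "bbg" -> "bbgh"
Op 4 (replace idx 0: 'b' -> 'b'): "bbgh" -> "bbgh"
Op 5 (replace idx 0: 'b' -> 'e'): "bbgh" -> "ebgh"
Op 6 (replace idx 0: 'e' -> 'h'): "ebgh" -> "hbgh"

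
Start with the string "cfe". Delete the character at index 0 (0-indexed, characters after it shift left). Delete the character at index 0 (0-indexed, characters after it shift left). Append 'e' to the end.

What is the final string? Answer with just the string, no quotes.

Applying each edit step by step:
Start: "cfe"
Op 1 (delete idx 0 = 'c'): "cfe" -> "fe"
Op 2 (delete idx 0 = 'f'): "fe" -> "e"
Op 3 (append 'e'): "e" -> "ee"

Answer: ee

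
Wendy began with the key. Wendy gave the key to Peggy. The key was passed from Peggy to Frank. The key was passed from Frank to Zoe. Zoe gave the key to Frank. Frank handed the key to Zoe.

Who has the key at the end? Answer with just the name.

Answer: Zoe

Derivation:
Tracking the key through each event:
Start: Wendy has the key.
After event 1: Peggy has the key.
After event 2: Frank has the key.
After event 3: Zoe has the key.
After event 4: Frank has the key.
After event 5: Zoe has the key.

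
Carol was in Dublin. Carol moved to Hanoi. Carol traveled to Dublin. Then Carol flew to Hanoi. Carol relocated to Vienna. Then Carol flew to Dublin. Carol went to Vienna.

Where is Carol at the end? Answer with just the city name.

Answer: Vienna

Derivation:
Tracking Carol's location:
Start: Carol is in Dublin.
After move 1: Dublin -> Hanoi. Carol is in Hanoi.
After move 2: Hanoi -> Dublin. Carol is in Dublin.
After move 3: Dublin -> Hanoi. Carol is in Hanoi.
After move 4: Hanoi -> Vienna. Carol is in Vienna.
After move 5: Vienna -> Dublin. Carol is in Dublin.
After move 6: Dublin -> Vienna. Carol is in Vienna.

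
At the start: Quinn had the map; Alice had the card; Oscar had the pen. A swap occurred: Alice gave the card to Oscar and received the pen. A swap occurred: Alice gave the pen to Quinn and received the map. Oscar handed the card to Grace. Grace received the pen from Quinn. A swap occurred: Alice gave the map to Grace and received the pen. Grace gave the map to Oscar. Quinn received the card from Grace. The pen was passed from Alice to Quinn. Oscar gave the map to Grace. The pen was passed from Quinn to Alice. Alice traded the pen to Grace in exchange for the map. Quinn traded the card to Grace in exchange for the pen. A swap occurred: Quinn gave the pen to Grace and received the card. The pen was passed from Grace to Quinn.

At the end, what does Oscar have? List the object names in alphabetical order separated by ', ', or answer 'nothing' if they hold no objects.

Tracking all object holders:
Start: map:Quinn, card:Alice, pen:Oscar
Event 1 (swap card<->pen: now card:Oscar, pen:Alice). State: map:Quinn, card:Oscar, pen:Alice
Event 2 (swap pen<->map: now pen:Quinn, map:Alice). State: map:Alice, card:Oscar, pen:Quinn
Event 3 (give card: Oscar -> Grace). State: map:Alice, card:Grace, pen:Quinn
Event 4 (give pen: Quinn -> Grace). State: map:Alice, card:Grace, pen:Grace
Event 5 (swap map<->pen: now map:Grace, pen:Alice). State: map:Grace, card:Grace, pen:Alice
Event 6 (give map: Grace -> Oscar). State: map:Oscar, card:Grace, pen:Alice
Event 7 (give card: Grace -> Quinn). State: map:Oscar, card:Quinn, pen:Alice
Event 8 (give pen: Alice -> Quinn). State: map:Oscar, card:Quinn, pen:Quinn
Event 9 (give map: Oscar -> Grace). State: map:Grace, card:Quinn, pen:Quinn
Event 10 (give pen: Quinn -> Alice). State: map:Grace, card:Quinn, pen:Alice
Event 11 (swap pen<->map: now pen:Grace, map:Alice). State: map:Alice, card:Quinn, pen:Grace
Event 12 (swap card<->pen: now card:Grace, pen:Quinn). State: map:Alice, card:Grace, pen:Quinn
Event 13 (swap pen<->card: now pen:Grace, card:Quinn). State: map:Alice, card:Quinn, pen:Grace
Event 14 (give pen: Grace -> Quinn). State: map:Alice, card:Quinn, pen:Quinn

Final state: map:Alice, card:Quinn, pen:Quinn
Oscar holds: (nothing).

Answer: nothing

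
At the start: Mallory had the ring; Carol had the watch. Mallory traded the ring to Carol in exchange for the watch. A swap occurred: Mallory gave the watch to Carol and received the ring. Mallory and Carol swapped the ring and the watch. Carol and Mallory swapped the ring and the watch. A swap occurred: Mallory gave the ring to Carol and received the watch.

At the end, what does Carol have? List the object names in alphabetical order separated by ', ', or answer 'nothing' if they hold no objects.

Tracking all object holders:
Start: ring:Mallory, watch:Carol
Event 1 (swap ring<->watch: now ring:Carol, watch:Mallory). State: ring:Carol, watch:Mallory
Event 2 (swap watch<->ring: now watch:Carol, ring:Mallory). State: ring:Mallory, watch:Carol
Event 3 (swap ring<->watch: now ring:Carol, watch:Mallory). State: ring:Carol, watch:Mallory
Event 4 (swap ring<->watch: now ring:Mallory, watch:Carol). State: ring:Mallory, watch:Carol
Event 5 (swap ring<->watch: now ring:Carol, watch:Mallory). State: ring:Carol, watch:Mallory

Final state: ring:Carol, watch:Mallory
Carol holds: ring.

Answer: ring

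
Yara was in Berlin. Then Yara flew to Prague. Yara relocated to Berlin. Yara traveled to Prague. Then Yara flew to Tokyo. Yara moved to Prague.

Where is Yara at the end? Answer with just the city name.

Answer: Prague

Derivation:
Tracking Yara's location:
Start: Yara is in Berlin.
After move 1: Berlin -> Prague. Yara is in Prague.
After move 2: Prague -> Berlin. Yara is in Berlin.
After move 3: Berlin -> Prague. Yara is in Prague.
After move 4: Prague -> Tokyo. Yara is in Tokyo.
After move 5: Tokyo -> Prague. Yara is in Prague.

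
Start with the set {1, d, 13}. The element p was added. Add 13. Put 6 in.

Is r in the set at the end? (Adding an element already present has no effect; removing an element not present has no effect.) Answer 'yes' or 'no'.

Tracking the set through each operation:
Start: {1, 13, d}
Event 1 (add p): added. Set: {1, 13, d, p}
Event 2 (add 13): already present, no change. Set: {1, 13, d, p}
Event 3 (add 6): added. Set: {1, 13, 6, d, p}

Final set: {1, 13, 6, d, p} (size 5)
r is NOT in the final set.

Answer: no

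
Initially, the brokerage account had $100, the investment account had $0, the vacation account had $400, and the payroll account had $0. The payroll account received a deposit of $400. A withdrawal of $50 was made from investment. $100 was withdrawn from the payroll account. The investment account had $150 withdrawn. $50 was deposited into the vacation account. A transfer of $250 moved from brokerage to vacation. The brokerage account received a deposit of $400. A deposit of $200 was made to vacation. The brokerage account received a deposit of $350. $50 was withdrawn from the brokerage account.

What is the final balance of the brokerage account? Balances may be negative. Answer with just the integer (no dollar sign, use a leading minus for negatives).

Tracking account balances step by step:
Start: brokerage=100, investment=0, vacation=400, payroll=0
Event 1 (deposit 400 to payroll): payroll: 0 + 400 = 400. Balances: brokerage=100, investment=0, vacation=400, payroll=400
Event 2 (withdraw 50 from investment): investment: 0 - 50 = -50. Balances: brokerage=100, investment=-50, vacation=400, payroll=400
Event 3 (withdraw 100 from payroll): payroll: 400 - 100 = 300. Balances: brokerage=100, investment=-50, vacation=400, payroll=300
Event 4 (withdraw 150 from investment): investment: -50 - 150 = -200. Balances: brokerage=100, investment=-200, vacation=400, payroll=300
Event 5 (deposit 50 to vacation): vacation: 400 + 50 = 450. Balances: brokerage=100, investment=-200, vacation=450, payroll=300
Event 6 (transfer 250 brokerage -> vacation): brokerage: 100 - 250 = -150, vacation: 450 + 250 = 700. Balances: brokerage=-150, investment=-200, vacation=700, payroll=300
Event 7 (deposit 400 to brokerage): brokerage: -150 + 400 = 250. Balances: brokerage=250, investment=-200, vacation=700, payroll=300
Event 8 (deposit 200 to vacation): vacation: 700 + 200 = 900. Balances: brokerage=250, investment=-200, vacation=900, payroll=300
Event 9 (deposit 350 to brokerage): brokerage: 250 + 350 = 600. Balances: brokerage=600, investment=-200, vacation=900, payroll=300
Event 10 (withdraw 50 from brokerage): brokerage: 600 - 50 = 550. Balances: brokerage=550, investment=-200, vacation=900, payroll=300

Final balance of brokerage: 550

Answer: 550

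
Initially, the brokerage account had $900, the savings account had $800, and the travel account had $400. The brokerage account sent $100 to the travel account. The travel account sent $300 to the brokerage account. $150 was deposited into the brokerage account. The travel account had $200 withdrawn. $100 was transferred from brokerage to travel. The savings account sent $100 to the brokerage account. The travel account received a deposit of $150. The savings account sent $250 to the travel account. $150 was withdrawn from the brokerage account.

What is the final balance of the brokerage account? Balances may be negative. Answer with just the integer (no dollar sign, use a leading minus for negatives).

Tracking account balances step by step:
Start: brokerage=900, savings=800, travel=400
Event 1 (transfer 100 brokerage -> travel): brokerage: 900 - 100 = 800, travel: 400 + 100 = 500. Balances: brokerage=800, savings=800, travel=500
Event 2 (transfer 300 travel -> brokerage): travel: 500 - 300 = 200, brokerage: 800 + 300 = 1100. Balances: brokerage=1100, savings=800, travel=200
Event 3 (deposit 150 to brokerage): brokerage: 1100 + 150 = 1250. Balances: brokerage=1250, savings=800, travel=200
Event 4 (withdraw 200 from travel): travel: 200 - 200 = 0. Balances: brokerage=1250, savings=800, travel=0
Event 5 (transfer 100 brokerage -> travel): brokerage: 1250 - 100 = 1150, travel: 0 + 100 = 100. Balances: brokerage=1150, savings=800, travel=100
Event 6 (transfer 100 savings -> brokerage): savings: 800 - 100 = 700, brokerage: 1150 + 100 = 1250. Balances: brokerage=1250, savings=700, travel=100
Event 7 (deposit 150 to travel): travel: 100 + 150 = 250. Balances: brokerage=1250, savings=700, travel=250
Event 8 (transfer 250 savings -> travel): savings: 700 - 250 = 450, travel: 250 + 250 = 500. Balances: brokerage=1250, savings=450, travel=500
Event 9 (withdraw 150 from brokerage): brokerage: 1250 - 150 = 1100. Balances: brokerage=1100, savings=450, travel=500

Final balance of brokerage: 1100

Answer: 1100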